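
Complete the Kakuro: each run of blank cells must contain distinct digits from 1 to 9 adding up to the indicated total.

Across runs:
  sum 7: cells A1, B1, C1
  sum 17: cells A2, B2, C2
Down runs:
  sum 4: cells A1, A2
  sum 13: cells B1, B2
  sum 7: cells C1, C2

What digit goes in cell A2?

3

7 in 3 cells must be {1,2,4}; 4 in 2 cells must be {1,3}.
The 7 across and the 4 down share only 1, so A1 = 1.
Given what's placed, B1 must be 4 to fit the 7 across and 13 down.
C1 = 7 − 5 = 2 completes the 7 across.
A2 = 4 − 1 = 3 completes the 4 down.
B2 = 13 − 4 = 9 completes the 13 down.
C2 = 17 − 12 = 5 completes the 17 across.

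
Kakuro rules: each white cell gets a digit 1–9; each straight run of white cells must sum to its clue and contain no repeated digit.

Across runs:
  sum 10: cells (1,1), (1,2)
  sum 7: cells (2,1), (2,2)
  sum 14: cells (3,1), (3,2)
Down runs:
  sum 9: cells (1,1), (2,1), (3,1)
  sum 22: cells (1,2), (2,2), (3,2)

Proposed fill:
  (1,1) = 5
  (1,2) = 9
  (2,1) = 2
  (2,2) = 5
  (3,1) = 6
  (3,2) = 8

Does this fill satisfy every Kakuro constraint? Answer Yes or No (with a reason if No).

No — the across run (1,1)–(1,2) sums to 14, not 10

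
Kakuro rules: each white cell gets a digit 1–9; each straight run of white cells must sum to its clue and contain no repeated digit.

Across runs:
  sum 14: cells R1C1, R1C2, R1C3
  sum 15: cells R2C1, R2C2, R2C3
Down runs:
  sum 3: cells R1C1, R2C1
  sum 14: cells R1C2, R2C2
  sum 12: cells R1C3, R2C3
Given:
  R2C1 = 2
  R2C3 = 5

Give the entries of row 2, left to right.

2 8 5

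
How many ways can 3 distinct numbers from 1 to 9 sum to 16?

8

3 distinct digits from 1–9 sum between 6 and 24.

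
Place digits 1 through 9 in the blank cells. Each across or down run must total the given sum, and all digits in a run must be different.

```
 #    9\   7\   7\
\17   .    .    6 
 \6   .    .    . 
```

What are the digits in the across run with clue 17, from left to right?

7, 4, 6

6 in 3 cells must be {1,2,3}.
R2C3 = 7 − 6 = 1 completes the 7 down.
Nothing is forced directly, so branch on R2C1, whose candidates are 2 or 3. If R2C1 = 3: then R1C1 would have to be in {2,3,4,7,8,9} for the 17 across but in {6} for the 9 down — contradiction. So R2C1 = 2.
R1C1 = 9 − 2 = 7 completes the 9 down.
R1C2 = 17 − 13 = 4 completes the 17 across.
R2C2 = 6 − 3 = 3 completes the 6 across.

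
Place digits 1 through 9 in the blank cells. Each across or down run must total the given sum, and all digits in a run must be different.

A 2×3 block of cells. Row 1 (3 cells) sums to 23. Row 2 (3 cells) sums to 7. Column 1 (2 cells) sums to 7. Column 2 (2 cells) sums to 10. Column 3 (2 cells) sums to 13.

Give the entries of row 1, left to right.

23 in 3 cells must be {6,8,9}; 7 in 3 cells must be {1,2,4}.
The 23 across and the 7 down share only 6, so (1,1) = 6.
(2,1) = 7 − 6 = 1 completes the 7 down.
Given what's placed, (2,3) must be 4 to fit the 7 across and 13 down.
(1,3) = 13 − 4 = 9 completes the 13 down.
(2,2) = 7 − 5 = 2 completes the 7 across.
(1,2) = 23 − 15 = 8 completes the 23 across.

6 8 9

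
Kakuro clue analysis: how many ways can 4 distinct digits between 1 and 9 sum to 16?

8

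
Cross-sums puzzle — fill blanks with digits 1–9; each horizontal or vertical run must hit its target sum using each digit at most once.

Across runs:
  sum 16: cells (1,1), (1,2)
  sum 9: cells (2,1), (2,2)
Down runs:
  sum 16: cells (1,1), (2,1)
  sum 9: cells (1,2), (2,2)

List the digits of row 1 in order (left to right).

16 in 2 cells must be {7,9}.
The 16 across and the 9 down share only 7, so (1,2) = 7.
The 9 across and the 16 down share only 7, so (2,1) = 7.
(2,2) = 9 − 7 = 2 completes the 9 across.
(1,1) = 16 − 7 = 9 completes the 16 across.

9 7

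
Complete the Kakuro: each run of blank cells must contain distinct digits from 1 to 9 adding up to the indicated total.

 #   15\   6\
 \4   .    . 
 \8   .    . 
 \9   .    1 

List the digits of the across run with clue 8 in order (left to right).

6 2

4 in 2 cells must be {1,3}; 6 in 3 cells must be {1,2,3}.
R1C2 = 3: the only remaining digit allowed by both the 4 across and the 6 down.
R2C2 = 6 − 4 = 2 completes the 6 down.
R3C1 = 9 − 1 = 8 completes the 9 across.
R1C1 = 4 − 3 = 1 completes the 4 across.
R2C1 = 8 − 2 = 6 completes the 8 across.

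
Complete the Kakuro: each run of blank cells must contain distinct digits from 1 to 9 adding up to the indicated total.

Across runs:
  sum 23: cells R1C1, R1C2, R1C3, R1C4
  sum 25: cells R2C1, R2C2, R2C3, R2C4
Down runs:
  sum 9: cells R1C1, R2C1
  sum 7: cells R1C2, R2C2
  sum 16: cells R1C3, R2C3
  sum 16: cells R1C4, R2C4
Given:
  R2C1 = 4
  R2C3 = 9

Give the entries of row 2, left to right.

4, 5, 9, 7

16 in 2 cells must be {7,9}.
R1C1 = 9 − 4 = 5 completes the 9 down.
R1C3 = 16 − 9 = 7 completes the 16 down.
R1C4 = 9: the only remaining digit allowed by both the 23 across and the 16 down.
R2C2 = 5: the only remaining digit allowed by both the 25 across and the 7 down.
R2C4 = 25 − 18 = 7 completes the 25 across.
R1C2 = 23 − 21 = 2 completes the 23 across.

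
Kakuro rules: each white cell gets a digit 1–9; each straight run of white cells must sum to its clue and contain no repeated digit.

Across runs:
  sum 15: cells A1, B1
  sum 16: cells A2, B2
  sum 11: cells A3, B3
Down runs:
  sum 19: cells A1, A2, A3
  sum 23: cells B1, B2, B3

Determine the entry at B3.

8

16 in 2 cells must be {7,9}; 23 in 3 cells must be {6,8,9}.
The 16 across and the 23 down share only 9, so B2 = 9.
A2 = 16 − 9 = 7 completes the 16 across.
Nothing is forced directly, so branch on A1, whose candidates are 8 or 9. If A1 = 8: then B1 would have to be in {7} for the 15 across but in {6,8} for the 23 down — contradiction. So A1 = 9.
B1 = 15 − 9 = 6 completes the 15 across.
A3 = 19 − 16 = 3 completes the 19 down.
B3 = 11 − 3 = 8 completes the 11 across.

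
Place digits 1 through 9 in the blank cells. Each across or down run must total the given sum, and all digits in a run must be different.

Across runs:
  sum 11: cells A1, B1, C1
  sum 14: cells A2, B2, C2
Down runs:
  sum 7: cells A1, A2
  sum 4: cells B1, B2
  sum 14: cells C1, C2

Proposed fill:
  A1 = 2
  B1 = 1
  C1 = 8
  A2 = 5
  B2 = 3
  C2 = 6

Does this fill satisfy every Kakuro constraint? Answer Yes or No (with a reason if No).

Across: 2+1+8=11; 5+3+6=14. Down: 2+5=7; 1+3=4; 8+6=14. No digit repeats within any run.

Yes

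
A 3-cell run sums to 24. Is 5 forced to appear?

No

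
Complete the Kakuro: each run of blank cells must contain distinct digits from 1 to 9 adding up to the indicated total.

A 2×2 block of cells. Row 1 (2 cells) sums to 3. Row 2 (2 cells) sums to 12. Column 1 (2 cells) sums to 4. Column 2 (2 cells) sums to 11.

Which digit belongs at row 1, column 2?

2

3 in 2 cells must be {1,2}; 4 in 2 cells must be {1,3}.
The 3 across and the 4 down share only 1, so (1,1) = 1.
(1,2) = 3 − 1 = 2 completes the 3 across.
(2,1) = 4 − 1 = 3 completes the 4 down.
(2,2) = 12 − 3 = 9 completes the 12 across.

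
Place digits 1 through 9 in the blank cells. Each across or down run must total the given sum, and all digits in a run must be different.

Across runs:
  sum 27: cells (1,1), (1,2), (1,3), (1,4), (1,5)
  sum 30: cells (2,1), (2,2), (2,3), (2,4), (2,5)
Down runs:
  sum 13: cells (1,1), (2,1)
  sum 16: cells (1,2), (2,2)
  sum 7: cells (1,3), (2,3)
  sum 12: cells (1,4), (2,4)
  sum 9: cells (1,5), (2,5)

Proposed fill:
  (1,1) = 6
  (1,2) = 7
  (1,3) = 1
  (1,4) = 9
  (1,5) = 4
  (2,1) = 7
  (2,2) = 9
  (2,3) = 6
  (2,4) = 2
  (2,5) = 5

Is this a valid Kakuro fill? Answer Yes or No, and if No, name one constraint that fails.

No — the down run (1,4)–(2,4) sums to 11, not 12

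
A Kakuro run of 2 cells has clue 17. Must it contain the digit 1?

No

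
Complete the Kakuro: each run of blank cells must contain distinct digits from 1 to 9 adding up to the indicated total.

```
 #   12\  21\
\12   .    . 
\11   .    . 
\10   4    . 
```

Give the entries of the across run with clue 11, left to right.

3 8

R3C2 = 10 − 4 = 6 completes the 10 across.
No cell is forced outright now. R1C2 can only be 7 or 8 (the digits allowed by both its 12 across and its 21 down). If R1C2 = 8: then R1C1 would have to be in {4} for the 12 across but in {1,2,3,5,6,7} for the 12 down — contradiction. So R1C2 = 7.
R1C1 = 12 − 7 = 5 completes the 12 across.
R2C1 = 12 − 9 = 3 completes the 12 down.
R2C2 = 11 − 3 = 8 completes the 11 across.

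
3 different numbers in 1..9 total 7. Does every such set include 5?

No

The only way to make 7 from 3 distinct digits is {1,2,4}, which does not contain 5.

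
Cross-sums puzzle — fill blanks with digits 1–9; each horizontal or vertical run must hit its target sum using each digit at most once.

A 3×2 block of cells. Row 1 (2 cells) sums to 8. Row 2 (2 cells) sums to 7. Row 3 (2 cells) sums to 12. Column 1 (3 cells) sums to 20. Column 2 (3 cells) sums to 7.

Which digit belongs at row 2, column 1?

5

7 in 3 cells must be {1,2,4}.
The 12 across and the 7 down share only 4, so (3,2) = 4.
(3,1) = 12 − 4 = 8 completes the 12 across.
Nothing is forced directly, so branch on (1,2), whose candidates are 1 or 2. If (1,2) = 2: then (1,1) would have to be in {6} for the 8 across but in {3,5,7,9} for the 20 down — contradiction. So (1,2) = 1.
(1,1) = 8 − 1 = 7 completes the 8 across.
(2,1) = 20 − 15 = 5 completes the 20 down.
(2,2) = 7 − 5 = 2 completes the 7 across.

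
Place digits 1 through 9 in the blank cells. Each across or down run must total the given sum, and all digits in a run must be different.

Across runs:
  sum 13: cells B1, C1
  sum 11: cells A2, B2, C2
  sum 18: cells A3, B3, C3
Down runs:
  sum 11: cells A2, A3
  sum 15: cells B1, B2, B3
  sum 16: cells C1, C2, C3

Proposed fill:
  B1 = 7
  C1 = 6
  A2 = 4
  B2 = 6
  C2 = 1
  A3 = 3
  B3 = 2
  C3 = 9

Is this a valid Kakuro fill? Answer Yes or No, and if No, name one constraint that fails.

No — the down run A2–A3 sums to 7, not 11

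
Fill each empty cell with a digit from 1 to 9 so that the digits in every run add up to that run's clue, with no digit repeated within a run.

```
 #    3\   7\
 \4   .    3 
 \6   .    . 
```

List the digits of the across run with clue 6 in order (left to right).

4 in 2 cells must be {1,3}; 3 in 2 cells must be {1,2}.
R1C1 = 4 − 3 = 1 completes the 4 across.
R2C1 = 3 − 1 = 2 completes the 3 down.
R2C2 = 6 − 2 = 4 completes the 6 across.

2 4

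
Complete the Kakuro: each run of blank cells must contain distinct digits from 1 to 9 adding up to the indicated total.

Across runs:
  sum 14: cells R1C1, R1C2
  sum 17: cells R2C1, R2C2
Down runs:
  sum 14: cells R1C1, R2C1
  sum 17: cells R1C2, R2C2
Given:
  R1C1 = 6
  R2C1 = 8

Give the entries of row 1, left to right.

17 in 2 cells must be {8,9}.
R1C2 = 14 − 6 = 8 completes the 14 across.
R2C2 = 17 − 8 = 9 completes the 17 across.

6, 8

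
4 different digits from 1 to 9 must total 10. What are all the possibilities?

4 distinct digits from 1–9 sum between 10 and 30.
Only one set works: {1,2,3,4}.

{1,2,3,4}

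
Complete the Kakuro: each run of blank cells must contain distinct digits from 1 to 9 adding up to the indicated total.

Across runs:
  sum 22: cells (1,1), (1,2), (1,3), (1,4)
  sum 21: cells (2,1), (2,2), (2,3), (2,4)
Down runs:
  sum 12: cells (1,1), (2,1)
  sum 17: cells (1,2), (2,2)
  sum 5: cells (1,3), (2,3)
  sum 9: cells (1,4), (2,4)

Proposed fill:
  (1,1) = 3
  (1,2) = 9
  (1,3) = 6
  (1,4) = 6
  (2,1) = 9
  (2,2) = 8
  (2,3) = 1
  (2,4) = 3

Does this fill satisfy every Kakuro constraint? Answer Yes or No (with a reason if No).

No — the across run (1,1)–(1,4) sums to 24, not 22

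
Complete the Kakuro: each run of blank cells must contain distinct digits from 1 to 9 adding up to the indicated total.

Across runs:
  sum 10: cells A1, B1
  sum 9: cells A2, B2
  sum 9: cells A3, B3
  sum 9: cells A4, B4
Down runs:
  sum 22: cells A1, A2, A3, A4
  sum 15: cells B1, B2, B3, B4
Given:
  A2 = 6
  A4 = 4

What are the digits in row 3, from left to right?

3 6

B2 = 9 − 6 = 3 completes the 9 across.
B4 = 9 − 4 = 5 completes the 9 across.
Nothing is forced directly, so branch on B1, whose candidates are 1 or 6. If B1 = 6: then A1 would have to be in {4} for the 10 across but in {3,5,7,9} for the 22 down — contradiction. So B1 = 1.
A1 = 10 − 1 = 9 completes the 10 across.
A3 = 22 − 19 = 3 completes the 22 down.
B3 = 9 − 3 = 6 completes the 9 across.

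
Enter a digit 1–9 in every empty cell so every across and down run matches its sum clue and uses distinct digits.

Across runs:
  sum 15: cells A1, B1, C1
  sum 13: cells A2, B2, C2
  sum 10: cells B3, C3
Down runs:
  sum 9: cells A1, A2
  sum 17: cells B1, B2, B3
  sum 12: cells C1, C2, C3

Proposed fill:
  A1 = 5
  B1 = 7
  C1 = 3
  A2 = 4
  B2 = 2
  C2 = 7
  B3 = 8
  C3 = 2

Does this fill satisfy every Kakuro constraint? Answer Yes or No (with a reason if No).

Yes

Across: 5+7+3=15; 4+2+7=13; 8+2=10. Down: 5+4=9; 7+2+8=17; 3+7+2=12. No digit repeats within any run.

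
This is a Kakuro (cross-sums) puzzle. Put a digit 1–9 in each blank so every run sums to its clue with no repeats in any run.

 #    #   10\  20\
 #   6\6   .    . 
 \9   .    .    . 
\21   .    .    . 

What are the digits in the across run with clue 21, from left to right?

Nothing is forced directly, so branch on R1C3, whose candidates are 4 or 5. If R1C3 = 4: that forces R1C2 = 2, after which R2C3 would have to be in {1,2,3,4,5,6} for the 9 across but in {7,9} for the 20 down — contradiction. So R1C3 = 5.
R1C2 = 6 − 5 = 1 completes the 6 across.
Given what's placed, R2C3 must be 6 to fit the 9 across and 20 down.
R3C3 = 20 − 11 = 9 completes the 20 down.
R2C2 = 2: the only remaining digit allowed by both the 9 across and the 10 down.
R3C2 = 10 − 3 = 7 completes the 10 down.
R2C1 = 9 − 8 = 1 completes the 9 across.
R3C1 = 21 − 16 = 5 completes the 21 across.

5 7 9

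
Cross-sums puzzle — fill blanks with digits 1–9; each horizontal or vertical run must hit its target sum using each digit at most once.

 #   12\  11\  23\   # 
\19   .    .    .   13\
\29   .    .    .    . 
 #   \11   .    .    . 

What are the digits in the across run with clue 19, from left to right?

7 3 9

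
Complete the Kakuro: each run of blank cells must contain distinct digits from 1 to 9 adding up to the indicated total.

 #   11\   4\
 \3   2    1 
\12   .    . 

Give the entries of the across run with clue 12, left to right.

3 in 2 cells must be {1,2}; 4 in 2 cells must be {1,3}.
R2C1 = 11 − 2 = 9 completes the 11 down.
R2C2 = 12 − 9 = 3 completes the 12 across.

9, 3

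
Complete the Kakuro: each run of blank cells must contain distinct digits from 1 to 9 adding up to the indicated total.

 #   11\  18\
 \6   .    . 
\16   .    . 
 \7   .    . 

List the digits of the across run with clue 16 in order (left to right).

16 in 2 cells must be {7,9}.
The 16 across and the 11 down share only 7, so R2C1 = 7.
R2C2 = 16 − 7 = 9 completes the 16 across.
Given what's placed, R1C1 must be 1 to fit the 6 across and 11 down.
R1C2 = 6 − 1 = 5 completes the 6 across.
R3C1 = 11 − 8 = 3 completes the 11 down.
R3C2 = 7 − 3 = 4 completes the 7 across.

7 9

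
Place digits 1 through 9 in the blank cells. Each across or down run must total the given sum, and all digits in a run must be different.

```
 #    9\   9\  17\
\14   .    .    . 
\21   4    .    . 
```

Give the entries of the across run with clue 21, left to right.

4, 8, 9

17 in 2 cells must be {8,9}.
R1C1 = 9 − 4 = 5 completes the 9 down.
Given what's placed, R1C3 must be 8 to fit the 14 across and 17 down.
Given what's placed, R2C2 must be 8 to fit the 21 across and 9 down.
R2C3 = 21 − 12 = 9 completes the 21 across.
R1C2 = 14 − 13 = 1 completes the 14 across.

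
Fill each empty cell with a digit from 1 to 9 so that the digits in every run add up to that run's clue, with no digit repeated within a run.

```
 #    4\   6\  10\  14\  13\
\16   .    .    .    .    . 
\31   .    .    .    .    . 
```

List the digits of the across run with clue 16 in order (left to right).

1 2 3 6 4

16 in 5 cells must be {1,2,3,4,6}; 4 in 2 cells must be {1,3}.
Only 6 fits R1C4 under both its across sum 16 and down sum 14.
Given what's placed, R1C5 must be 4 to fit the 16 across and 13 down.
R2C4 = 14 − 6 = 8 completes the 14 down.
R2C5 = 13 − 4 = 9 completes the 13 down.
No cell is forced outright now. R1C1 can only be 1 or 3 (the digits allowed by both its 16 across and its 4 down). If R1C1 = 3: that forces R2C1 = 1, after which R2C2 would have to be in {6,7} for the 31 across but in {1,2,4,5} for the 6 down — contradiction. So R1C1 = 1.
Given what's placed, R1C2 must be 2 to fit the 16 across and 6 down.
R1C3 = 16 − 13 = 3 completes the 16 across.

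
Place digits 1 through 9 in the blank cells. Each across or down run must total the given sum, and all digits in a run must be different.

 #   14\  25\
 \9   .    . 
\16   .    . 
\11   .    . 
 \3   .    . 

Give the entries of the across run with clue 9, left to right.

16 in 2 cells must be {7,9}; 3 in 2 cells must be {1,2}.
Only 7 fits R2C1 under both its across sum 16 and down sum 14.
R2C2 = 16 − 7 = 9 completes the 16 across.
Nothing is forced directly, so branch on R3C1, whose candidates are 2 or 4. If R3C1 = 2: then R3C2 would have to be in {9} for the 11 across but in {1,2,3,4,5,6,7,8} for the 25 down — contradiction. So R3C1 = 4.
R3C2 = 11 − 4 = 7 completes the 11 across.
R4C2 = 1: the only remaining digit allowed by both the 3 across and the 25 down.
R1C2 = 25 − 17 = 8 completes the 25 down.
R4C1 = 3 − 1 = 2 completes the 3 across.
R1C1 = 9 − 8 = 1 completes the 9 across.

1, 8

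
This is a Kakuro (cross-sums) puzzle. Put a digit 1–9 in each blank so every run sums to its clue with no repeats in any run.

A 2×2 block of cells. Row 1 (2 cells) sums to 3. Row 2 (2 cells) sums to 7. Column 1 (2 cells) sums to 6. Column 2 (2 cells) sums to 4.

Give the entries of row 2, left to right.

3 in 2 cells must be {1,2}; 4 in 2 cells must be {1,3}.
The 3 across and the 4 down share only 1, so (1,2) = 1.
(2,2) = 4 − 1 = 3 completes the 4 down.
(1,1) = 3 − 1 = 2 completes the 3 across.
(2,1) = 7 − 3 = 4 completes the 7 across.

4 3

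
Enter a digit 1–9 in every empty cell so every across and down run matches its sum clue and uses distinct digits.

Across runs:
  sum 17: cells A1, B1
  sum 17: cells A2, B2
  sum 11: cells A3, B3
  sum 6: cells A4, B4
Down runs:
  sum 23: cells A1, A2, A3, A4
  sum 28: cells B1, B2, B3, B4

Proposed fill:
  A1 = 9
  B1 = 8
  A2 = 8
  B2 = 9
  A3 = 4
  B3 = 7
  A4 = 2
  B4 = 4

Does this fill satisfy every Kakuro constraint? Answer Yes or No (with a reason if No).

Yes

Across: 9+8=17; 8+9=17; 4+7=11; 2+4=6. Down: 9+8+4+2=23; 8+9+7+4=28. No digit repeats within any run.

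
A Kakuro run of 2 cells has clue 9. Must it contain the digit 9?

No

Counterexample: {1,8} sums to 9 without using 9.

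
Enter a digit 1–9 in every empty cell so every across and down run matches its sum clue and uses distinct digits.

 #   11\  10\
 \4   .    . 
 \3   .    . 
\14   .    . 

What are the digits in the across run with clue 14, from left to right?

8, 6

4 in 2 cells must be {1,3}; 3 in 2 cells must be {1,2}.
Nothing is forced directly, so branch on R3C2, whose candidates are 5 or 6. If R3C2 = 5: then R3C1 would have to be in {9} for the 14 across but in {1,2,3,4,5,6,7,8} for the 11 down — contradiction. So R3C2 = 6.
Given what's placed, R2C2 must be 1 to fit the 3 across and 10 down.
R3C1 = 14 − 6 = 8 completes the 14 across.
R1C1 = 1: the only remaining digit allowed by both the 4 across and the 11 down.
R1C2 = 4 − 1 = 3 completes the 4 across.
R2C1 = 3 − 1 = 2 completes the 3 across.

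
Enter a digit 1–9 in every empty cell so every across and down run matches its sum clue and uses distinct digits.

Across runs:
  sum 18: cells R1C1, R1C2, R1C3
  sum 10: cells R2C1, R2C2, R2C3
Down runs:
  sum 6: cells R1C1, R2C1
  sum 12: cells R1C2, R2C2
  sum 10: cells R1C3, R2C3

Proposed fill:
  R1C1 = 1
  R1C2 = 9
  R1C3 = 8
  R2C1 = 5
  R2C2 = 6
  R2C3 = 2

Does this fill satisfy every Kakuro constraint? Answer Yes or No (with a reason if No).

No — the across run R2C1–R2C3 sums to 13, not 10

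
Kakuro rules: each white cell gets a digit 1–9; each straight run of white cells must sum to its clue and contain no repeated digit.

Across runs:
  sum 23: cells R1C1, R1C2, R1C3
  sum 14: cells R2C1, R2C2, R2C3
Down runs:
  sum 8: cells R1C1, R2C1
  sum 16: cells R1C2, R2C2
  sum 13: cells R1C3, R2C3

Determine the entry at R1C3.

23 in 3 cells must be {6,8,9}; 16 in 2 cells must be {7,9}.
The 23 across and the 8 down share only 6, so R1C1 = 6.
Given what's placed, R1C2 must be 9 to fit the 23 across and 16 down.
R1C3 = 23 − 15 = 8 completes the 23 across.
R2C1 = 8 − 6 = 2 completes the 8 down.
R2C2 = 16 − 9 = 7 completes the 16 down.
R2C3 = 14 − 9 = 5 completes the 14 across.

8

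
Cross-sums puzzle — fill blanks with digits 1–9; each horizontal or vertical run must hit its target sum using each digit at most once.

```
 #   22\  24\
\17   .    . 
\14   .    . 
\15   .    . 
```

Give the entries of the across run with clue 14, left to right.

17 in 2 cells must be {8,9}; 24 in 3 cells must be {7,8,9}.
Nothing is forced directly, so branch on R1C1, whose candidates are 8 or 9. If R1C1 = 8: that forces R1C2 = 9, R2C2 = 8, R3C1 = 9, after which R3C2 would have to be in {6} for the 15 across but in {7} for the 24 down — contradiction. So R1C1 = 9.
R1C2 = 17 − 9 = 8 completes the 17 across.
Given what's placed, R2C2 must be 9 to fit the 14 across and 24 down.
R3C2 = 24 − 17 = 7 completes the 24 down.
R2C1 = 14 − 9 = 5 completes the 14 across.
R3C1 = 15 − 7 = 8 completes the 15 across.

5, 9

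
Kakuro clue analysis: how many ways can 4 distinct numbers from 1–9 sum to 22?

11

4 distinct digits from 1–9 sum between 10 and 30.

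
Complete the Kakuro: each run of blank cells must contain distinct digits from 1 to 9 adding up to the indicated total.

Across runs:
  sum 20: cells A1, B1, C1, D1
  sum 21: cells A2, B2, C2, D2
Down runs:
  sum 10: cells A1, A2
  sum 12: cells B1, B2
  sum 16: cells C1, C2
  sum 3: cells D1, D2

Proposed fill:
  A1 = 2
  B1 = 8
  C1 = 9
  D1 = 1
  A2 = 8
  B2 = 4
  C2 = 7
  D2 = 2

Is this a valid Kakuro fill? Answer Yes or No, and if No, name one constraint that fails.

Across: 2+8+9+1=20; 8+4+7+2=21. Down: 2+8=10; 8+4=12; 9+7=16; 1+2=3. No digit repeats within any run.

Yes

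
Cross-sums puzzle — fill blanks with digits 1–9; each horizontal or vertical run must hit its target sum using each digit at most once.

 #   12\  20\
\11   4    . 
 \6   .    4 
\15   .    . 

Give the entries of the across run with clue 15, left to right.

6 9

R1C2 = 11 − 4 = 7 completes the 11 across.
R2C1 = 6 − 4 = 2 completes the 6 across.
R3C1 = 12 − 6 = 6 completes the 12 down.
R3C2 = 15 − 6 = 9 completes the 15 across.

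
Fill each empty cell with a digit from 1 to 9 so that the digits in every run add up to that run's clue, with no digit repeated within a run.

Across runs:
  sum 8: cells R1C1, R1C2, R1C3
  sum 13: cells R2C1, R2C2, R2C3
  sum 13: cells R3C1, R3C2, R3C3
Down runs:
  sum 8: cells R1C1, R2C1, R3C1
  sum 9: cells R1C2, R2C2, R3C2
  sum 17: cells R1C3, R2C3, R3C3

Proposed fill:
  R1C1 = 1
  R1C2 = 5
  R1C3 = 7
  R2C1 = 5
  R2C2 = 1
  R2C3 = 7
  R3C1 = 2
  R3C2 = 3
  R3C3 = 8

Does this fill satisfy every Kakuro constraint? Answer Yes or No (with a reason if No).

No — the across run R1C1–R1C3 sums to 13, not 8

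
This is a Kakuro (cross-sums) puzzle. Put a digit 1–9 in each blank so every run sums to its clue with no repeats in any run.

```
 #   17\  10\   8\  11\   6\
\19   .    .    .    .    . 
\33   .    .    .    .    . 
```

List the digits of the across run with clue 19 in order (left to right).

17 in 2 cells must be {8,9}.
Nothing is forced directly, so branch on R2C5, whose candidates are 4 or 5. If R2C5 = 5: that forces R1C5 = 1, R2C3 = 7, after which R1C3 would have to be in {2,3,4,5,6,7,8,9} for the 19 across but in {1} for the 8 down — contradiction. So R2C5 = 4.
R1C5 = 6 − 4 = 2 completes the 6 down.
Nothing is forced directly, so branch on R2C2, whose candidates are 7 or 8 or 9. If R2C2 = 7: that forces R1C2 = 3, R2C3 = 5, after which R1C3 would have to be in {1,4,5,6,7,8,9} for the 19 across but in {3} for the 8 down — contradiction. If R2C2 = 8: then R1C2 would have to be in {1,3,4,5,6,7,8,9} for the 19 across but in {2} for the 10 down — contradiction. So R2C2 = 9.
R1C2 = 10 − 9 = 1 completes the 10 down.
R2C1 = 8: the only remaining digit allowed by both the 33 across and the 17 down.
R1C1 = 17 − 8 = 9 completes the 17 down.
Given what's placed, R1C3 must be 3 to fit the 19 across and 8 down.
R1C4 = 19 − 15 = 4 completes the 19 across.

9 1 3 4 2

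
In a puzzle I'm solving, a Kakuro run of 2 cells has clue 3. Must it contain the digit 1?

The only way to make 3 from 2 distinct digits is {1,2}, which contains 1.

Yes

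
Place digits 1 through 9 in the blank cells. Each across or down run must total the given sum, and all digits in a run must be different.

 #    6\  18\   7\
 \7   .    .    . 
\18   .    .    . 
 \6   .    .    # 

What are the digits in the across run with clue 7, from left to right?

7 in 3 cells must be {1,2,4}; 6 in 3 cells must be {1,2,3}.
Nothing is forced directly, so branch on R1C1, whose candidates are 1 or 2. If R1C1 = 1: that forces R3C1 = 2, R3C2 = 4, after which R1C2 would have to be in {2,4} for the 7 across but in {5,6,8,9} for the 18 down — contradiction. So R1C1 = 2.
Given what's placed, R3C1 must be 1 to fit the 6 across and 6 down.
R3C2 = 6 − 1 = 5 completes the 6 across.
R1C2 = 4: the only remaining digit allowed by both the 7 across and the 18 down.
R1C3 = 7 − 6 = 1 completes the 7 across.

2, 4, 1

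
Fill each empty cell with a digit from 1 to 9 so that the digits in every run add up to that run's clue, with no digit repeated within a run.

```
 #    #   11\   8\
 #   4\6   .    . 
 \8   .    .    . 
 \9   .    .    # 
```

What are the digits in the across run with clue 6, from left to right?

1, 5

4 in 2 cells must be {1,3}.
Nothing is forced directly, so branch on R2C1, whose candidates are 1 or 3. If R2C1 = 3: that forces R2C3 = 1, R3C1 = 1, R3C2 = 8, after which R1C3 would have to be in {1,2,4,5} for the 6 across but in {7} for the 8 down — contradiction. So R2C1 = 1.
R3C1 = 4 − 1 = 3 completes the 4 down.
R3C2 = 9 − 3 = 6 completes the 9 across.
No cell is forced outright now. R2C3 can only be 2 or 3 or 5 (the digits allowed by both its 8 across and its 8 down). If R2C3 = 2: then R1C3 would have to be in {1,2,4,5} for the 6 across but in {6} for the 8 down — contradiction. If R2C3 = 5: then R1C3 would have to be in {1,2,4,5} for the 6 across but in {3} for the 8 down — contradiction. So R2C3 = 3.
R1C3 = 8 − 3 = 5 completes the 8 down.
R2C2 = 8 − 4 = 4 completes the 8 across.
R1C2 = 6 − 5 = 1 completes the 6 across.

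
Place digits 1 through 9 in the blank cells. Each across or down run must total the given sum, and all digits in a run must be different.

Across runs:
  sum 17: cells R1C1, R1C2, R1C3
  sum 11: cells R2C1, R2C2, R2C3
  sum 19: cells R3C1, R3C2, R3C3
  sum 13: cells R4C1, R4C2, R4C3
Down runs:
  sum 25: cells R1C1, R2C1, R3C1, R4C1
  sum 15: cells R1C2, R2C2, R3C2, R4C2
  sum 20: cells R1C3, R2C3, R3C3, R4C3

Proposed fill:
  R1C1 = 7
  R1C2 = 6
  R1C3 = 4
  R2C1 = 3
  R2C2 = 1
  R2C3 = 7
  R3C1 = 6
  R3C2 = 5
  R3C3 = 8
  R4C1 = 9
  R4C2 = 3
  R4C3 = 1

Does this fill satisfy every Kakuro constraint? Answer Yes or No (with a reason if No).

Yes

Across: 7+6+4=17; 3+1+7=11; 6+5+8=19; 9+3+1=13. Down: 7+3+6+9=25; 6+1+5+3=15; 4+7+8+1=20. No digit repeats within any run.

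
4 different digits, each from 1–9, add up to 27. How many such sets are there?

3

4 distinct digits from 1–9 sum between 10 and 30.
Enumerating: {3,7,8,9}, {4,6,8,9}, {5,6,7,9}.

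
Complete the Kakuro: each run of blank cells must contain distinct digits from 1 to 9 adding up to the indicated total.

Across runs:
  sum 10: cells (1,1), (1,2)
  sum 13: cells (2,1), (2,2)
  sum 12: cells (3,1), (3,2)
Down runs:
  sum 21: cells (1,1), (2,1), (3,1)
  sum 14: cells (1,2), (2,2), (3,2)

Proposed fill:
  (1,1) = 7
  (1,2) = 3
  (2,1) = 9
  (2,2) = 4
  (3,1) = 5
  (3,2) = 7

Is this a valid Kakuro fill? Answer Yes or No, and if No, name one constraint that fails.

Across: 7+3=10; 9+4=13; 5+7=12. Down: 7+9+5=21; 3+4+7=14. No digit repeats within any run.

Yes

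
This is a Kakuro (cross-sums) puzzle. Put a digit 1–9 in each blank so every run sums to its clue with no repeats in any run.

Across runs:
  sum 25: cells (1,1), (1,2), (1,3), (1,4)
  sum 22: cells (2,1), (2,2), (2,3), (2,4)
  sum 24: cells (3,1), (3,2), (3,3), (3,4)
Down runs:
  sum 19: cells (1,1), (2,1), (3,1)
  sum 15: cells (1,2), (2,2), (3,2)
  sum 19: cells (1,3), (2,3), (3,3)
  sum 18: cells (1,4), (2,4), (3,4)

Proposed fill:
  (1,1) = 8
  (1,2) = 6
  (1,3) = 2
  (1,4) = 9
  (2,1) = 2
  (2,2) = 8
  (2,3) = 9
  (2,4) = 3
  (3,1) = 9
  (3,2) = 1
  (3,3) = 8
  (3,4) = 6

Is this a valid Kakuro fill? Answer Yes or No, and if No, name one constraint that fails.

Yes

Across: 8+6+2+9=25; 2+8+9+3=22; 9+1+8+6=24. Down: 8+2+9=19; 6+8+1=15; 2+9+8=19; 9+3+6=18. No digit repeats within any run.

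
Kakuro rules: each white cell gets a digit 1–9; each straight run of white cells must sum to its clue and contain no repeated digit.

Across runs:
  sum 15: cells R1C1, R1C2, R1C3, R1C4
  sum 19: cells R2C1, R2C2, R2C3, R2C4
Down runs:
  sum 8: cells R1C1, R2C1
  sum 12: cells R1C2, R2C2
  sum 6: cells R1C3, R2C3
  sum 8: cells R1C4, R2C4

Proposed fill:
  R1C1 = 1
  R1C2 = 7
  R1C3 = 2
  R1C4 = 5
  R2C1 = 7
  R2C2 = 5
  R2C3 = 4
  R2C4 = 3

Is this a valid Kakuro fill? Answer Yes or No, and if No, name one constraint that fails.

Across: 1+7+2+5=15; 7+5+4+3=19. Down: 1+7=8; 7+5=12; 2+4=6; 5+3=8. No digit repeats within any run.

Yes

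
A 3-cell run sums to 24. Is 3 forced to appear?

The only way to make 24 from 3 distinct digits is {7,8,9}, which does not contain 3.

No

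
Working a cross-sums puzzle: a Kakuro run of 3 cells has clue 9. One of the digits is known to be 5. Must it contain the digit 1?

Yes

The only way to make 9 from 3 distinct digits under that restriction is {1,3,5}, which contains 1.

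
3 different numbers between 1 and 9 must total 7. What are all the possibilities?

{1,2,4}

3 distinct digits from 1–9 sum between 6 and 24.
Only one set works: {1,2,4}.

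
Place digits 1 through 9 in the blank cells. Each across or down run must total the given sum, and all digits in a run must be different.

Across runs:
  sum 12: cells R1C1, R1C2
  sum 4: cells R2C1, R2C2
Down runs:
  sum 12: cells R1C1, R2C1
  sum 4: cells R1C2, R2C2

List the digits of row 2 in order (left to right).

3 1

4 in 2 cells must be {1,3}.
The 12 across and the 4 down share only 3, so R1C2 = 3.
The 4 across and the 12 down share only 3, so R2C1 = 3.
R2C2 = 4 − 3 = 1 completes the 4 across.
R1C1 = 12 − 3 = 9 completes the 12 across.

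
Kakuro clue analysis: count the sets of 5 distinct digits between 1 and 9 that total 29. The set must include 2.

5 distinct digits from 1–9 sum between 15 and 35.
Keeping only sets containing 2.
Enumerating: {2,3,7,8,9}, {2,4,6,8,9}, {2,5,6,7,9}.

3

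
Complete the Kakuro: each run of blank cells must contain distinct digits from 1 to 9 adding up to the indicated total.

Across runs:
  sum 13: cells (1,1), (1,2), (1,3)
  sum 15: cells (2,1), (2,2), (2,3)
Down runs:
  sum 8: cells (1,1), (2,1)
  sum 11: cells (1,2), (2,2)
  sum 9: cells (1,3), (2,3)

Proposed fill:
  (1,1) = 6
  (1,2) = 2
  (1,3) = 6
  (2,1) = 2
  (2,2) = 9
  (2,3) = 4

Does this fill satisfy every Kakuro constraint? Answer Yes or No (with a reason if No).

No — the down run (1,3)–(2,3) sums to 10, not 9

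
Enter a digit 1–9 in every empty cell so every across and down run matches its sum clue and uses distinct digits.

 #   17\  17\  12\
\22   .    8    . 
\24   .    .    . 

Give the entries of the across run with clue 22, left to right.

9, 8, 5

24 in 3 cells must be {7,8,9}; 17 in 2 cells must be {8,9}.
R1C1 = 9: the only remaining digit allowed by both the 22 across and the 17 down.
R1C3 = 22 − 17 = 5 completes the 22 across.
R2C1 = 17 − 9 = 8 completes the 17 down.
R2C2 = 17 − 8 = 9 completes the 17 down.
R2C3 = 24 − 17 = 7 completes the 24 across.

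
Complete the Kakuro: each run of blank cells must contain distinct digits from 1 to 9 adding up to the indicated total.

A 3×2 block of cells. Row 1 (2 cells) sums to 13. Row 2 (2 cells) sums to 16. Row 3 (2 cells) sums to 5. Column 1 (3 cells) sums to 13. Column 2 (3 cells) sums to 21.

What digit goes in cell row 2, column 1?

7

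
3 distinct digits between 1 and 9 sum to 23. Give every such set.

3 distinct digits from 1–9 sum between 6 and 24.
Only one set works: {6,8,9}.

{6,8,9}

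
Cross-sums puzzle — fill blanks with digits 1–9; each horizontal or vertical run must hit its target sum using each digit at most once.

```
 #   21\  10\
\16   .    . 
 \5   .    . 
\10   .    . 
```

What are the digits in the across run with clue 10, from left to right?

16 in 2 cells must be {7,9}.
The 16 across and the 10 down share only 7, so R1C2 = 7.
The 5 across and the 21 down share only 4, so R2C1 = 4.
R2C2 = 5 − 4 = 1 completes the 5 across.
R3C2 = 10 − 8 = 2 completes the 10 down.
R1C1 = 16 − 7 = 9 completes the 16 across.
R3C1 = 10 − 2 = 8 completes the 10 across.

8 2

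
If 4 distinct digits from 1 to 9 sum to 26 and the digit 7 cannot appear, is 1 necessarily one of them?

No

Counterexample: {3,6,8,9} sums to 26 under that restriction without using 1.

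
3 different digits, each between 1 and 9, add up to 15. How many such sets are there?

3 distinct digits from 1–9 sum between 6 and 24.

8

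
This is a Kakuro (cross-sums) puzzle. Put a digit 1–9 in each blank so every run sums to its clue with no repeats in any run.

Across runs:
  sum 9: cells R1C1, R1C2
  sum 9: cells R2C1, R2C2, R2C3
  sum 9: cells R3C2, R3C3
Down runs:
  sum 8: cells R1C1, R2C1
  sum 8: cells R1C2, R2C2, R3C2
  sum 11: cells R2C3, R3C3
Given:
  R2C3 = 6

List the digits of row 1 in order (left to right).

R3C3 = 11 − 6 = 5 completes the 11 down.
R3C2 = 9 − 5 = 4 completes the 9 across.
Given what's placed, R2C2 must be 1 to fit the 9 across and 8 down.
R1C2 = 8 − 5 = 3 completes the 8 down.
R2C1 = 9 − 7 = 2 completes the 9 across.
R1C1 = 9 − 3 = 6 completes the 9 across.

6, 3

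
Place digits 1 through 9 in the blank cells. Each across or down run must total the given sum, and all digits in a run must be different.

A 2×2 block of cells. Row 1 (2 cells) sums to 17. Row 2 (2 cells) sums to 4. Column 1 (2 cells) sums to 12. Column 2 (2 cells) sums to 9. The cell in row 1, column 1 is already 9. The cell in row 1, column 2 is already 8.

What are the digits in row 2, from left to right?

3, 1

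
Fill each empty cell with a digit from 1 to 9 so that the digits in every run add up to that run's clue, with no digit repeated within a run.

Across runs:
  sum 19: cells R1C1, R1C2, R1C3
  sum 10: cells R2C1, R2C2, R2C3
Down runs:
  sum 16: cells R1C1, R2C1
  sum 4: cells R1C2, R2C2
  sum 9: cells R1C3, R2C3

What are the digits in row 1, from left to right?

16 in 2 cells must be {7,9}; 4 in 2 cells must be {1,3}.
The 19 across and the 4 down share only 3, so R1C2 = 3.
Given what's placed, R1C3 must be 7 to fit the 19 across and 9 down.
R2C1 = 7: only digit in both the 10-across and 16-down candidate sets.
R2C2 = 4 − 3 = 1 completes the 4 down.
R2C3 = 10 − 8 = 2 completes the 10 across.
R1C1 = 19 − 10 = 9 completes the 19 across.

9, 3, 7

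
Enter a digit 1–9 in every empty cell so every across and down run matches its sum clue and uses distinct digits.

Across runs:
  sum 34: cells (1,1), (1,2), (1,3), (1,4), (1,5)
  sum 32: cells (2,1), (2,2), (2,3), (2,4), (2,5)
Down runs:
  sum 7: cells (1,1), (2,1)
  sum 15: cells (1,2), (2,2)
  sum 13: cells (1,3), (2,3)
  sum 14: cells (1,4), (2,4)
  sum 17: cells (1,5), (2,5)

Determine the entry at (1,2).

7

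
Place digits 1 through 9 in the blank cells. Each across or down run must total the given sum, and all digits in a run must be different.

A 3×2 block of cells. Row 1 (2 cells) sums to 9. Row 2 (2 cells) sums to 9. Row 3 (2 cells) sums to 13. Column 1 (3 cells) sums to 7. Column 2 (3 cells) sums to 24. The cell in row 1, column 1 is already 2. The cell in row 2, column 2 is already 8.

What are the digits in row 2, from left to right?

7 in 3 cells must be {1,2,4}; 24 in 3 cells must be {7,8,9}.
(1,2) = 9 − 2 = 7 completes the 9 across.
(2,1) = 9 − 8 = 1 completes the 9 across.
(3,1) = 7 − 3 = 4 completes the 7 down.
(3,2) = 13 − 4 = 9 completes the 13 across.

1, 8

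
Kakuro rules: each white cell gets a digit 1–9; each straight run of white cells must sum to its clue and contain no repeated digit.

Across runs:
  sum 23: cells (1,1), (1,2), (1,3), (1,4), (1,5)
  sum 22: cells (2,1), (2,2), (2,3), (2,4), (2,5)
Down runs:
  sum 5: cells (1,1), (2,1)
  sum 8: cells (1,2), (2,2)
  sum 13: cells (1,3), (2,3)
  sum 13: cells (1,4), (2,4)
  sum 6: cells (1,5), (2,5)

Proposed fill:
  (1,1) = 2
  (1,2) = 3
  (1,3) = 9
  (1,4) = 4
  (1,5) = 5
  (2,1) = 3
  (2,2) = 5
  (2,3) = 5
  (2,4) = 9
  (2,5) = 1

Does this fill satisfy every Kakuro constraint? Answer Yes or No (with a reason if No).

No — the across run (2,1)–(2,5) sums to 23, not 22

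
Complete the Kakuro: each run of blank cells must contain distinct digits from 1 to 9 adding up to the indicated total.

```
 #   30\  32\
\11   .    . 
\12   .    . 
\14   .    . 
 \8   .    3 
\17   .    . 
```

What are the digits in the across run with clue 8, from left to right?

5, 3

17 in 2 cells must be {8,9}.
R4C1 = 8 − 3 = 5 completes the 8 across.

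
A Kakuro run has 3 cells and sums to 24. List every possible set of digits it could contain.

3 distinct digits from 1–9 sum between 6 and 24.
Only one set works: {7,8,9}.

{7,8,9}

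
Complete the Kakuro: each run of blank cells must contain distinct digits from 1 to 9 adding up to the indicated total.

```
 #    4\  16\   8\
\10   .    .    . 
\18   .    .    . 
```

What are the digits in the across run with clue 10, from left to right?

1 7 2

4 in 2 cells must be {1,3}; 16 in 2 cells must be {7,9}.
The 10 across and the 16 down share only 7, so R1C2 = 7.
R2C2 = 16 − 7 = 9 completes the 16 down.
Given what's placed, R1C1 must be 1 to fit the 10 across and 4 down.
R1C3 = 10 − 8 = 2 completes the 10 across.
R2C1 = 4 − 1 = 3 completes the 4 down.
R2C3 = 18 − 12 = 6 completes the 18 across.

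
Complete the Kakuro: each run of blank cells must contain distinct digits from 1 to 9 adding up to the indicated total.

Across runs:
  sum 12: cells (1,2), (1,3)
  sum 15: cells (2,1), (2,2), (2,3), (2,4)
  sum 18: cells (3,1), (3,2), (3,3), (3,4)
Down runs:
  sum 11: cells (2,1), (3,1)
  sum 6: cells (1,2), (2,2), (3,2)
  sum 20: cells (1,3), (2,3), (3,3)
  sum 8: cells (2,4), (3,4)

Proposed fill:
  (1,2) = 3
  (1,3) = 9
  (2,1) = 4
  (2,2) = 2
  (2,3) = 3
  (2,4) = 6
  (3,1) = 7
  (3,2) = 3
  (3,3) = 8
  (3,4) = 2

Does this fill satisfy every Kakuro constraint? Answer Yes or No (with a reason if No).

No — the down run (1,2)–(3,2) sums to 8, not 6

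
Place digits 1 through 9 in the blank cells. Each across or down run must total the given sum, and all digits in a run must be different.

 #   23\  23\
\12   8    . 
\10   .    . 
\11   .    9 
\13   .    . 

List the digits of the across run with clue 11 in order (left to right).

2 9

R1C2 = 12 − 8 = 4 completes the 12 across.
R3C1 = 11 − 9 = 2 completes the 11 across.
Nothing is forced directly, so branch on R4C2, whose candidates are 7 or 8. If R4C2 = 8: that forces R2C2 = 2, after which R4C1 would have to be in {5} for the 13 across but in {4,6,7,9} for the 23 down — contradiction. So R4C2 = 7.
R2C2 = 23 − 20 = 3 completes the 23 down.
R4C1 = 13 − 7 = 6 completes the 13 across.
R2C1 = 10 − 3 = 7 completes the 10 across.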